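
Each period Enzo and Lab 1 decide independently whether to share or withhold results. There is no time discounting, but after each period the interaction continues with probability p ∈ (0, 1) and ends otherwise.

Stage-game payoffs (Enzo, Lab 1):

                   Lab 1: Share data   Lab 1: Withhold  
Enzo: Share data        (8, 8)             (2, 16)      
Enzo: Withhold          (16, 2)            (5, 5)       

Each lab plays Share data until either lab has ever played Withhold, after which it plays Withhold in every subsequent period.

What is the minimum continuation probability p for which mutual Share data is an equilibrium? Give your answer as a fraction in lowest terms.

8/11

Expected cooperation value is 8 + p·8 + p²·8 + … = 8/(1−p); deviation gives 16 + p·5/(1−p).
8 ≥ 16(1−p) + 5p ⇒ 11p ≥ 8 ⇒ p ≥ 8/11.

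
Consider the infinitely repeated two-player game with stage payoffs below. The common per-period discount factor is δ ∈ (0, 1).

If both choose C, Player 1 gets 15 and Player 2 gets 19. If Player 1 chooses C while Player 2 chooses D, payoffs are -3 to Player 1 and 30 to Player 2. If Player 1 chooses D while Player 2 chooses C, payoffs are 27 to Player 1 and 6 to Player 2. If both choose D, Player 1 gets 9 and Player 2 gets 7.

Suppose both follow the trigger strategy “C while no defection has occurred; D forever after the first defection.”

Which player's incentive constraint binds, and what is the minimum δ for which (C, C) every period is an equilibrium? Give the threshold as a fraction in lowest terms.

Player 1: cooperation gives 15 each period; deviation gives 27 once then 9 forever.
  15/(1−δ) ≥ 27 + 9δ/(1−δ) ⇒ δ ≥ 12/18 = 2/3.
Player 2: cooperation gives 19 each period; deviation gives 30 once then 7 forever.
  δ ≥ 11/23.
Both must hold, so the binding constraint is Player 1's: δ ≥ 2/3.

Player 1; δ ≥ 2/3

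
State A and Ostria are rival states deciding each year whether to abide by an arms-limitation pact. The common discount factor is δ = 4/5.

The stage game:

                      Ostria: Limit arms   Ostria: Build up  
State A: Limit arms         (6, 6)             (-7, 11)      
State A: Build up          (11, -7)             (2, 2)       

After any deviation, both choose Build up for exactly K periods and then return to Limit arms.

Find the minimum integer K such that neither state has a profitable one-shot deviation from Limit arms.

2

No profitable deviation requires (6−2)(δ+…+δ^K) ≥ 11−6, i.e. δ+…+δ^K ≥ 5/4 ≈ 1.2500.
With δ = 4/5, the partial sums are K=1: 0.8000, K=2: 1.4400.
K = 2 is the first length at which the sum reaches 1.2500.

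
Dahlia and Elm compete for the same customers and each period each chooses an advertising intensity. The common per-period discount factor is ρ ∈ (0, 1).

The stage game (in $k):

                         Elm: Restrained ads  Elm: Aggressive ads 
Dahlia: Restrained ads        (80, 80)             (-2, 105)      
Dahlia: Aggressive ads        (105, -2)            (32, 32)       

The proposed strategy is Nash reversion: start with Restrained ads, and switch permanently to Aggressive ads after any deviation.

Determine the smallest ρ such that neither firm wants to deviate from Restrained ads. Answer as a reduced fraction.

25/73

80/(1−ρ) ≥ 105 + 32ρ/(1−ρ)
80 ≥ 105 − 73ρ
ρ ≥ 25/73.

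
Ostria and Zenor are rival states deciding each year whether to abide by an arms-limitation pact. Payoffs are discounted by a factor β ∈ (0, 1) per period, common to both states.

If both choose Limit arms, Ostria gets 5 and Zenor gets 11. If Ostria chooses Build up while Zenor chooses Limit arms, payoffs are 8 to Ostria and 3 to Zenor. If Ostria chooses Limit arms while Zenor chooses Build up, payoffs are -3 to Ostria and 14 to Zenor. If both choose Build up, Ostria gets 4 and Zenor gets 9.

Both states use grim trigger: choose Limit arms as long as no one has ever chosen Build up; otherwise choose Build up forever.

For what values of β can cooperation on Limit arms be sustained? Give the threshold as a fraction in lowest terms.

3/4

Ostria: cooperation gives 5 each period; deviation gives 8 once then 4 forever.
  5/(1−β) ≥ 8 + 4β/(1−β) ⇒ β ≥ 3/4.
Zenor: cooperation gives 11 each period; deviation gives 14 once then 9 forever.
  β ≥ 3/5.
Both must hold, so the binding constraint is Ostria's: β ≥ 3/4.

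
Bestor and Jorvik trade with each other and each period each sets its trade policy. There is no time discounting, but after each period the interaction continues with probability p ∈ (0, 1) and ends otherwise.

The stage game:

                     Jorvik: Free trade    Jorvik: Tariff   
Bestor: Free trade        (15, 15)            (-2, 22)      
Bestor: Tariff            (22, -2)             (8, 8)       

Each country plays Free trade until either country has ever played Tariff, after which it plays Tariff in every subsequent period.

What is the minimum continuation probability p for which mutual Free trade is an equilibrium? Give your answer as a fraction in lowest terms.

Expected cooperation value is 15 + p·15 + p²·15 + … = 15/(1−p); deviation gives 22 + p·8/(1−p).
15 ≥ 22(1−p) + 8p ⇒ 14p ≥ 7 ⇒ p ≥ 7/14 = 1/2.

1/2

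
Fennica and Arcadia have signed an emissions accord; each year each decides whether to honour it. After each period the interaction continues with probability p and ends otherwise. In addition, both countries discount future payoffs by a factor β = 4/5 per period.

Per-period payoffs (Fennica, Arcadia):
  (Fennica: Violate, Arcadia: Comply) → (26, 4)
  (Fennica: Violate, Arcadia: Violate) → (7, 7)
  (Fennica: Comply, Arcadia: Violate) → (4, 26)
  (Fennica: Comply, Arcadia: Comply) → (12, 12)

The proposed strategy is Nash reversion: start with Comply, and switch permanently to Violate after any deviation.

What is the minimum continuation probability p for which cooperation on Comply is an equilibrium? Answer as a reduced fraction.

35/38

Expected continuation weight on next period's payoff is β·p = 4/5·p, which plays the role of the discount factor.
Cooperation requires 4/5·p ≥ (26−12)/(26−7) = 14/19, hence p ≥ 35/38.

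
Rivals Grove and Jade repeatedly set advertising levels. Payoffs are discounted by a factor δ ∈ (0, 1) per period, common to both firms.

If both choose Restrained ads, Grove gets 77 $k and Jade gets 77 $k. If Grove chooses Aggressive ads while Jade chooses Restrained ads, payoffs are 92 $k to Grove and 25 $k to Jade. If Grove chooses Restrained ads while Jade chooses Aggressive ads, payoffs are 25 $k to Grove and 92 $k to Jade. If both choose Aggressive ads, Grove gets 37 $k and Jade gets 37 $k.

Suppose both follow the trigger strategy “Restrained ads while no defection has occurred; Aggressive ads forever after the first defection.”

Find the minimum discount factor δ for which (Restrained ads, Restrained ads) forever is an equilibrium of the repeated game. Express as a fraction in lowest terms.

Under grim trigger the critical discount factor is (T−C)/(T−P) with T = 92, C = 77, P = 37.
δ* = (92−77)/(92−37) = 15/55 = 3/11.

3/11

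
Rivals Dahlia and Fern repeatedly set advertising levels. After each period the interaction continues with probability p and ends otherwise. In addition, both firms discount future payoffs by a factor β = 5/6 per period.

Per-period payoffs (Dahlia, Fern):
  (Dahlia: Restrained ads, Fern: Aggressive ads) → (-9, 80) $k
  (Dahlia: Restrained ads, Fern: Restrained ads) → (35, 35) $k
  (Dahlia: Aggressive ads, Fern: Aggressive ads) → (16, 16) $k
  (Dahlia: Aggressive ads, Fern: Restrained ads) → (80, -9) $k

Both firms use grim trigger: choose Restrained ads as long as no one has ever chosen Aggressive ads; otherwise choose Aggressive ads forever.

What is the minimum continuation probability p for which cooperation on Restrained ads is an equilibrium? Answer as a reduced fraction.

Expected continuation weight on next period's payoff is β·p = 5/6·p, which plays the role of the discount factor.
Cooperation requires 5/6·p ≥ (80−35)/(80−16) = 45/64, hence p ≥ 27/32.

27/32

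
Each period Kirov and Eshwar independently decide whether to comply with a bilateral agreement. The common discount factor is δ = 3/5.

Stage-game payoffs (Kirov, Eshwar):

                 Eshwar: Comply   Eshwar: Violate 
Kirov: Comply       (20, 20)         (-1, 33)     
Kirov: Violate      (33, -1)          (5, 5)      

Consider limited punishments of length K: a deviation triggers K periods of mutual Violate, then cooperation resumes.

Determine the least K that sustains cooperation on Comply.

2

Need Σ_{k=1}^{K} δ^k ≥ (33−20)/(20−5) = 0.8667 at δ = 3/5.
At K = 1 the sum is 0.6000 < 0.8667; at K = 2 it is 0.9600 ≥ 0.8667.
So the minimum punishment length is K = 2.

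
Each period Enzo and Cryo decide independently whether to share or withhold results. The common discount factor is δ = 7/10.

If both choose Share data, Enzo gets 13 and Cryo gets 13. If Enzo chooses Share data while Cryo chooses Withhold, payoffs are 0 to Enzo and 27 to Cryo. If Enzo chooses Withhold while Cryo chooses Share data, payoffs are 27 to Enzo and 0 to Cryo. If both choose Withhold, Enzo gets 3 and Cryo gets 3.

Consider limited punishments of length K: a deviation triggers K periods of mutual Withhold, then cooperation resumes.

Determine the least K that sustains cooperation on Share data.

No profitable deviation requires (13−3)(δ+…+δ^K) ≥ 27−13, i.e. δ+…+δ^K ≥ 7/5 ≈ 1.4000.
With δ = 7/10, the partial sums are K=1: 0.7000, K=2: 1.1900, K=3: 1.5330.
K = 3 is the first length at which the sum reaches 1.4000.

3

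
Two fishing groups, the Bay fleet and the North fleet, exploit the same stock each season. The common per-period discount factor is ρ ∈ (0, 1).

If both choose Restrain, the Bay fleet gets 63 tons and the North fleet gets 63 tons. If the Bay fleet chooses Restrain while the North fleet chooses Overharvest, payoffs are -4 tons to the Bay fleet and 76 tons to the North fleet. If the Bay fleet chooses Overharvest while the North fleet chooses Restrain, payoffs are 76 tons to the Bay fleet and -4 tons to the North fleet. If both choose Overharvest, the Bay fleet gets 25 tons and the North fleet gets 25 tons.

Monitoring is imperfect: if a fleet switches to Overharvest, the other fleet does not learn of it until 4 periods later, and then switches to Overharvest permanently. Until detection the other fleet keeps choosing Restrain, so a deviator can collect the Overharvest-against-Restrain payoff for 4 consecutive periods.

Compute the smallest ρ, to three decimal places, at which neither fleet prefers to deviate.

The best deviation is to choose Overharvest for all 4 undetected periods, earning 76 each, then 25 forever once detected.
Deviation value: 76(1−ρ^4)/(1−ρ) + 25ρ^4/(1−ρ); cooperation value: 63/(1−ρ).
IC: 63 ≥ 76(1−ρ^4) + 25ρ^4 = 76 − 51ρ^4.
So ρ^4 ≥ 13/51, giving ρ ≥ (13/51)^(1/4) ≈ 0.711.

0.711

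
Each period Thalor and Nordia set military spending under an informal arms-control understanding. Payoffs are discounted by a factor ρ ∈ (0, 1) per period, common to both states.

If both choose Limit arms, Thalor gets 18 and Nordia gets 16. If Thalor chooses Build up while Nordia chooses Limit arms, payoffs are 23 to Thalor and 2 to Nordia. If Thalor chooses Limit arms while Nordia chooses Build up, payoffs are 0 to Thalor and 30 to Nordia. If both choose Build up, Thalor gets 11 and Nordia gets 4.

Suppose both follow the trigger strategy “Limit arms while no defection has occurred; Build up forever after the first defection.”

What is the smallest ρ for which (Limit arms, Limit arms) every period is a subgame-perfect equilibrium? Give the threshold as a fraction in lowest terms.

Thalor's threshold: (23−18)/(23−11) = 5/12.
Nordia's threshold: (30−16)/(30−4) = 7/13.
5/12 < 7/13, so Nordia binds and ρ* = 7/13.

7/13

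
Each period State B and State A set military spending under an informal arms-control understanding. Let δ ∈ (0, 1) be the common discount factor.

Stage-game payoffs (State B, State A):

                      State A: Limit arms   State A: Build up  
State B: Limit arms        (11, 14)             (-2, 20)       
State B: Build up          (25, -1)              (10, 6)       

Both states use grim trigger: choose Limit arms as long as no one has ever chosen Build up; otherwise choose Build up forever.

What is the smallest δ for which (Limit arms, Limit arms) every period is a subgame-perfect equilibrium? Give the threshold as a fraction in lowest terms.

State B: cooperation gives 11 each period; deviation gives 25 once then 10 forever.
  11/(1−δ) ≥ 25 + 10δ/(1−δ) ⇒ δ ≥ 14/15.
State A: cooperation gives 14 each period; deviation gives 20 once then 6 forever.
  δ ≥ 6/14 = 3/7.
Both must hold, so the binding constraint is State B's: δ ≥ 14/15.

14/15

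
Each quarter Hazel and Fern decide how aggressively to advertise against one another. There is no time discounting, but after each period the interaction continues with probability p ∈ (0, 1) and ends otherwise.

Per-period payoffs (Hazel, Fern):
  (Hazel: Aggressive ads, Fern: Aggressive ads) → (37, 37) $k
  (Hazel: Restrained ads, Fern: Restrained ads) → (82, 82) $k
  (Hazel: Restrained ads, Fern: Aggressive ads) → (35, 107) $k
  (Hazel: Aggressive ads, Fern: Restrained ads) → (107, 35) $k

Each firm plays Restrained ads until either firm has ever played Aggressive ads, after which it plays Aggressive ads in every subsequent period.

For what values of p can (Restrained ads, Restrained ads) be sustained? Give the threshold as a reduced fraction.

With no time discounting, the continuation probability p plays the role of the discount factor.
Grim-trigger IC: 82/(1−p) ≥ 107 + 37p/(1−p) ⇒ p ≥ (107−82)/(107−37) = 5/14.

5/14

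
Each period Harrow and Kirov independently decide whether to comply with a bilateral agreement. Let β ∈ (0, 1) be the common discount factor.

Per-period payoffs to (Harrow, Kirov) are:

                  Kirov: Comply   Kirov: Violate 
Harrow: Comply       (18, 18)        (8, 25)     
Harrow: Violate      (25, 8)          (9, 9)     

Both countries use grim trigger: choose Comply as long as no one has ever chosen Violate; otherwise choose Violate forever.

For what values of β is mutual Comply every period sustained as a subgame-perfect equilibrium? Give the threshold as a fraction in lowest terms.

Cooperation forever yields 18 each period: 18/(1−β).
Deviating yields 25 once, then 9 forever: 25 + 9β/(1−β).
No profitable deviation requires 18/(1−β) ≥ 25 + 9β/(1−β).
Multiplying by (1−β): 18 ≥ 25(1−β) + 9β = 25 − 16β.
So 16β ≥ 7, i.e. β ≥ 7/16.

7/16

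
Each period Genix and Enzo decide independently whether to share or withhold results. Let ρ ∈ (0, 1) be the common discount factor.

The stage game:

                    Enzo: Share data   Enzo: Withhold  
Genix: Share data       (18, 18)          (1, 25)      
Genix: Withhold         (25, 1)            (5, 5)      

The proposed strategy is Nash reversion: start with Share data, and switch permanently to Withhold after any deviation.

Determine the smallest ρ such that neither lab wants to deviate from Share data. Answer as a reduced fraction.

18/(1−ρ) ≥ 25 + 5ρ/(1−ρ)
18 ≥ 25 − 20ρ
ρ ≥ 7/20.

7/20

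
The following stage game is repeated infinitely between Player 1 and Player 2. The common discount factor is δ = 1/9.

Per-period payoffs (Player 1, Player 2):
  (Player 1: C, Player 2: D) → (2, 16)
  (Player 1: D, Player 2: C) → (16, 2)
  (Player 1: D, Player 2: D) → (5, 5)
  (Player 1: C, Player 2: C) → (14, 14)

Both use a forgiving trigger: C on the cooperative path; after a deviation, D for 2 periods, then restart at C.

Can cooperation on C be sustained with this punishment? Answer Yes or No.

No

Comparing payoff streams over the 3 periods until play realigns: cooperate → 14(1+δ+…+δ^2); deviate → 16 + 5(δ+…+δ^2).
Cooperation is sustained iff (14−5)(δ+…+δ^2) ≥ 16−14.
δ+…+δ^2 = 1/9·(1−(1/9)^2)/(1−1/9) = 0.1235, and (16−14)/(14−5) = 0.2222.
0.1235 < 0.2222, so cooperation is not sustainable.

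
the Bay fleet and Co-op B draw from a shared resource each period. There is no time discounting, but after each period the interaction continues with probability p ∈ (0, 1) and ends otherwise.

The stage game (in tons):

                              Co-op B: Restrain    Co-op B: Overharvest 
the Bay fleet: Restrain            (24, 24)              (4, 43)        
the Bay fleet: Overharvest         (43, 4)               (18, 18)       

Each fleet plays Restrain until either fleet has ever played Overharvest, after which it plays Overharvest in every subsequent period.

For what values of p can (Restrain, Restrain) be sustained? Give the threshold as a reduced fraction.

19/25

With no time discounting, the continuation probability p plays the role of the discount factor.
Grim-trigger IC: 24/(1−p) ≥ 43 + 18p/(1−p) ⇒ p ≥ (43−24)/(43−18) = 19/25.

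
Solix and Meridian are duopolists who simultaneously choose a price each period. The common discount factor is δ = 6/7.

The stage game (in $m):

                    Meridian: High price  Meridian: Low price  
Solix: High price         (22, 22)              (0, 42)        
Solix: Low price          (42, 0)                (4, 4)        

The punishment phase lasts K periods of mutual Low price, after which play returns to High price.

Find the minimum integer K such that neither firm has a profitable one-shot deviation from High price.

Need Σ_{k=1}^{K} δ^k ≥ (42−22)/(22−4) = 1.1111 at δ = 6/7.
At K = 1 the sum is 0.8571 < 1.1111; at K = 2 it is 1.5918 ≥ 1.1111.
So the minimum punishment length is K = 2.

2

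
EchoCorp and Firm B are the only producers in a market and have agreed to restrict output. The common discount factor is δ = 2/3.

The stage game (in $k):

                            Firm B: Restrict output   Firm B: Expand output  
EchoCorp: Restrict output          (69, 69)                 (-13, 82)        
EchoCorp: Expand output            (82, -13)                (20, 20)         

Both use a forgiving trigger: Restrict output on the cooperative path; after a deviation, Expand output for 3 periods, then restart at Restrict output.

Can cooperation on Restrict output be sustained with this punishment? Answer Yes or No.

A one-shot deviation gives 82 now, then 20 for 3 periods, then back to 69.
Gain from deviating: (82−69) today; loss: (69−20) in each of the next 3 periods.
No-deviation condition: (69−20)(δ+…+δ^3) ≥ 82−69, i.e. δ+…+δ^3 ≥ 13/49.
At δ = 2/3: δ+…+δ^3 = 1.4074 ≥ 0.2653.
So cooperation is sustainable.

Yes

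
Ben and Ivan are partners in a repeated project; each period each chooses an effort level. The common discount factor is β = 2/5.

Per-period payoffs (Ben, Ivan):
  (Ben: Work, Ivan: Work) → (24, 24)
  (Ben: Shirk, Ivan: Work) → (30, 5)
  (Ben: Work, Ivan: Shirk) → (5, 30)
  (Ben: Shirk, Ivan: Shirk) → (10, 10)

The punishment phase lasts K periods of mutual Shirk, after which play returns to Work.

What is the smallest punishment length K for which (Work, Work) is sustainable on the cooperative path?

2

Need Σ_{k=1}^{K} β^k ≥ (30−24)/(24−10) = 0.4286 at β = 2/5.
At K = 1 the sum is 0.4000 < 0.4286; at K = 2 it is 0.5600 ≥ 0.4286.
So the minimum punishment length is K = 2.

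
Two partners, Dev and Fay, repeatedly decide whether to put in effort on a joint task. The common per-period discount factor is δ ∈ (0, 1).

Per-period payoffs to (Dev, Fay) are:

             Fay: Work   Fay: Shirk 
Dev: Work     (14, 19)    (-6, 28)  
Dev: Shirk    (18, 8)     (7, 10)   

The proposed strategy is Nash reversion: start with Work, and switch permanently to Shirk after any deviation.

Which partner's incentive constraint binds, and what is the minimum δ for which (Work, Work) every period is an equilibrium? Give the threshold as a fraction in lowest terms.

Dev's threshold: (18−14)/(18−7) = 4/11.
Fay's threshold: (28−19)/(28−10) = 1/2.
4/11 < 1/2, so Fay binds and δ* = 1/2.

Fay; δ ≥ 1/2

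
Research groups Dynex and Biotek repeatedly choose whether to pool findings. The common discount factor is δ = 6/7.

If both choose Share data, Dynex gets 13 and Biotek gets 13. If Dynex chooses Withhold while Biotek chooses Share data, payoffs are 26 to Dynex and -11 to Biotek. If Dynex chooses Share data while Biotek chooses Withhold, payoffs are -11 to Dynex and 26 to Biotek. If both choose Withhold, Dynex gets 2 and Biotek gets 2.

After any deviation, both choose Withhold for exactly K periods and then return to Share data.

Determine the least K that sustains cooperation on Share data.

Need Σ_{k=1}^{K} δ^k ≥ (26−13)/(13−2) = 1.1818 at δ = 6/7.
At K = 1 the sum is 0.8571 < 1.1818; at K = 2 it is 1.5918 ≥ 1.1818.
So the minimum punishment length is K = 2.

2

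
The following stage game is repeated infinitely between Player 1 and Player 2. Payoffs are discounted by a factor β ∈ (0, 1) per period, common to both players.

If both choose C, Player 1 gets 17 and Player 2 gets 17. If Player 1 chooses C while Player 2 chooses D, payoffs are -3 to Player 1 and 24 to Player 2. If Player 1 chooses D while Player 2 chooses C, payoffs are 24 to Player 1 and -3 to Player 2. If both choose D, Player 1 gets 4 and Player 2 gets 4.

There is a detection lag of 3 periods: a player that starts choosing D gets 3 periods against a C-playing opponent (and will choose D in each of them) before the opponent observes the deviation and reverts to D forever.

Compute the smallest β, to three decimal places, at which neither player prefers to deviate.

0.705

A deviator earns 24 for 3 periods, then 4 forever; cooperating earns 17 forever. Multiplying the IC by (1−β):
17 ≥ 24(1−β^3) + 4β^3, so 20·β^3 ≥ 7 and β^3 ≥ 7/20.
β ≥ (7/20)^(1/3) ≈ 0.705.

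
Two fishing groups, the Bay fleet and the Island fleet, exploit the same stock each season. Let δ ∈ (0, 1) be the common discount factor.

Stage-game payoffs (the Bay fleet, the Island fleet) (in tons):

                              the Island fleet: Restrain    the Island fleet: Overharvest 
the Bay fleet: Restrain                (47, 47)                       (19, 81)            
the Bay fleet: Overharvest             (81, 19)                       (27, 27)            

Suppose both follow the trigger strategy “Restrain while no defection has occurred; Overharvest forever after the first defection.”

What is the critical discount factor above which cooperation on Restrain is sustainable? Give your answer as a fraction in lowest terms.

47/(1−δ) ≥ 81 + 27δ/(1−δ)
47 ≥ 81 − 54δ
δ ≥ 34/54 = 17/27.

17/27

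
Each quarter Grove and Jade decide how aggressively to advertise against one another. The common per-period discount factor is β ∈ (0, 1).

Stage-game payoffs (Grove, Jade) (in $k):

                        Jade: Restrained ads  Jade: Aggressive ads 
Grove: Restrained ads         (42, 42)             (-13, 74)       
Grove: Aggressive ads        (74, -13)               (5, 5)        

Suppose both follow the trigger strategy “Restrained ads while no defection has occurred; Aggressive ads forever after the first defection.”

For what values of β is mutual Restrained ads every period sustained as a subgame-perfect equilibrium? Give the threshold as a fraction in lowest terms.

Cooperation forever yields 42 each period: 42/(1−β).
Deviating yields 74 once, then 5 forever: 74 + 5β/(1−β).
No profitable deviation requires 42/(1−β) ≥ 74 + 5β/(1−β).
Multiplying by (1−β): 42 ≥ 74(1−β) + 5β = 74 − 69β.
So 69β ≥ 32, i.e. β ≥ 32/69.

32/69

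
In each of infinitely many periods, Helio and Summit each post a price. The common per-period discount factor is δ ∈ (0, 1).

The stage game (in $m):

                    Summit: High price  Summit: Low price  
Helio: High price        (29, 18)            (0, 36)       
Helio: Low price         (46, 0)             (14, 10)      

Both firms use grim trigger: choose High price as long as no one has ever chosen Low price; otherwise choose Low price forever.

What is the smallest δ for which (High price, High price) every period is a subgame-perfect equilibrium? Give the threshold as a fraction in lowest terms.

9/13

Helio: cooperation gives 29 each period; deviation gives 46 once then 14 forever.
  29/(1−δ) ≥ 46 + 14δ/(1−δ) ⇒ δ ≥ 17/32.
Summit: cooperation gives 18 each period; deviation gives 36 once then 10 forever.
  δ ≥ 18/26 = 9/13.
Both must hold, so the binding constraint is Summit's: δ ≥ 9/13.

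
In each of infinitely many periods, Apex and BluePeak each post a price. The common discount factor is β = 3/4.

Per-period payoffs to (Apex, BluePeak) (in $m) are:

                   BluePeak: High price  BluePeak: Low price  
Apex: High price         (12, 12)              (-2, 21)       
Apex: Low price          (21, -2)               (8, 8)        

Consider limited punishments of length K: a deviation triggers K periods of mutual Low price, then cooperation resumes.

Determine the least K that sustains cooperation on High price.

IC: β(1−β^K)/(1−β) ≥ (21−12)/(12−8) = 9/4.
With β = 3/4: need 1 − β^K ≥ 9/4·(1−3/4)/(3/4), i.e. β^K ≤ 0.2500.
Since (3/4)^4 = 0.3164 and (3/4)^5 = 0.2373, the smallest such K is 5.

5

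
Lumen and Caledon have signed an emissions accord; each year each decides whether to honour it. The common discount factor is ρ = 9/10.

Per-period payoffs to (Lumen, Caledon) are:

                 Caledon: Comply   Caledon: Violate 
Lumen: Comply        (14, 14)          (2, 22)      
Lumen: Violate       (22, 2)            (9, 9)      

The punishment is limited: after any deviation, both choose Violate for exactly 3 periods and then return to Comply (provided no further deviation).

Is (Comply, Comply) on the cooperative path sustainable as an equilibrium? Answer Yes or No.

Yes

IC: ρ+…+ρ^3 ≥ (22−14)/(14−9) = 8/5.
At ρ = 9/10: partial sum = 2.4390 ≥ 1.6000. Cooperation sustainable.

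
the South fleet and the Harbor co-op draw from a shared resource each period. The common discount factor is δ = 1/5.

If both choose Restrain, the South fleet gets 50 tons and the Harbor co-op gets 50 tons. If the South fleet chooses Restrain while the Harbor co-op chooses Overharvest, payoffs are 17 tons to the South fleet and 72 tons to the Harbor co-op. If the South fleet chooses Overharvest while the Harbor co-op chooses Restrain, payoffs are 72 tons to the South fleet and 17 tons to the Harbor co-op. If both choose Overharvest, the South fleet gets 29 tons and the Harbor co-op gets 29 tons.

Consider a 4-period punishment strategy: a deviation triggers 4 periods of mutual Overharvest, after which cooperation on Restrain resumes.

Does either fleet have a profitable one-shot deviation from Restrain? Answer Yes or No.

IC: δ+…+δ^4 ≥ (72−50)/(50−29) = 22/21.
At δ = 1/5: partial sum = 0.2496 < 1.0476. Cooperation not sustainable.

Yes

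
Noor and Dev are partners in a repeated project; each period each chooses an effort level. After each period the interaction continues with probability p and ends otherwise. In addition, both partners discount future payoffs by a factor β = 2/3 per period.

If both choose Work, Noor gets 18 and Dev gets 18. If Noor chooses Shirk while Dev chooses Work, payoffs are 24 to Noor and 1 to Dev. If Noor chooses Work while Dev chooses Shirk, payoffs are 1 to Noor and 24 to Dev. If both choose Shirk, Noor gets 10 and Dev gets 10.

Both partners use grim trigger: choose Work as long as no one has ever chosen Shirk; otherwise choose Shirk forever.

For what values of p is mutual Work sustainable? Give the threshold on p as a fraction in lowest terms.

9/14

With continuation probability p and discount β, the effective per-period discount factor is βp.
Grim-trigger IC: βp ≥ (24−18)/(24−10) = 3/7.
So p ≥ (3/7)/(2/3) = 9/14.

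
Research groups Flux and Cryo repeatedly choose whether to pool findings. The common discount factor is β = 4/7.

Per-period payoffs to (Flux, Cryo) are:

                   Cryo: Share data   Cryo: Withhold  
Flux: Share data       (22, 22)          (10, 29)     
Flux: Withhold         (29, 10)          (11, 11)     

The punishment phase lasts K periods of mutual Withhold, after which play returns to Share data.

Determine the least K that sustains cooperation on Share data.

No profitable deviation requires (22−11)(β+…+β^K) ≥ 29−22, i.e. β+…+β^K ≥ 7/11 ≈ 0.6364.
With β = 4/7, the partial sums are K=1: 0.5714, K=2: 0.8980.
K = 2 is the first length at which the sum reaches 0.6364.

2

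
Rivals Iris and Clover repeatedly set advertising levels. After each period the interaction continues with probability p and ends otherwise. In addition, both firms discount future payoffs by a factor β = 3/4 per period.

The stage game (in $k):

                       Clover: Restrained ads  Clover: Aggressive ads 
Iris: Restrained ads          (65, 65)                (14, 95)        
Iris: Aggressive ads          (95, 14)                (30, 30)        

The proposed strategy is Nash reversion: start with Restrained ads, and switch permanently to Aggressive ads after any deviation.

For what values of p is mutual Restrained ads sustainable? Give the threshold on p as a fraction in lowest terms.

8/13

Expected continuation weight on next period's payoff is β·p = 3/4·p, which plays the role of the discount factor.
Cooperation requires 3/4·p ≥ (95−65)/(95−30) = 6/13, hence p ≥ 8/13.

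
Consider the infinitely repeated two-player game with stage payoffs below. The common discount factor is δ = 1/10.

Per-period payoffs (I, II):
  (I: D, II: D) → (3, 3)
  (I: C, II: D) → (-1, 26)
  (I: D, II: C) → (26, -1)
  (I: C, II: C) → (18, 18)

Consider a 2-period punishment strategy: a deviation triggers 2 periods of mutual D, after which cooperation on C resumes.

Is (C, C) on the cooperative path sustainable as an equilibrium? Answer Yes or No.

No

A one-shot deviation gives 26 now, then 3 for 2 periods, then back to 18.
Gain from deviating: (26−18) today; loss: (18−3) in each of the next 2 periods.
No-deviation condition: (18−3)(δ+…+δ^2) ≥ 26−18, i.e. δ+…+δ^2 ≥ 8/15.
At δ = 1/10: δ+…+δ^2 = 0.1100 < 0.5333.
So cooperation is not sustainable.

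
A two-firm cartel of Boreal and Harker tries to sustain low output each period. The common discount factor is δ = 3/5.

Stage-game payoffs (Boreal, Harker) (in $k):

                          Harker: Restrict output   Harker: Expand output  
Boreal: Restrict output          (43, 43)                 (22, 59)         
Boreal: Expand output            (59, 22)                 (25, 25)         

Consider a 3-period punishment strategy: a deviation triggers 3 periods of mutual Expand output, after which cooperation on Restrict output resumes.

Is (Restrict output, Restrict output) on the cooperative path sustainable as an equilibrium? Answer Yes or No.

Comparing payoff streams over the 4 periods until play realigns: cooperate → 43(1+δ+…+δ^3); deviate → 59 + 25(δ+…+δ^3).
Cooperation is sustained iff (43−25)(δ+…+δ^3) ≥ 59−43.
δ+…+δ^3 = 3/5·(1−(3/5)^3)/(1−3/5) = 1.1760, and (59−43)/(43−25) = 0.8889.
1.1760 ≥ 0.8889, so cooperation is sustainable.

Yes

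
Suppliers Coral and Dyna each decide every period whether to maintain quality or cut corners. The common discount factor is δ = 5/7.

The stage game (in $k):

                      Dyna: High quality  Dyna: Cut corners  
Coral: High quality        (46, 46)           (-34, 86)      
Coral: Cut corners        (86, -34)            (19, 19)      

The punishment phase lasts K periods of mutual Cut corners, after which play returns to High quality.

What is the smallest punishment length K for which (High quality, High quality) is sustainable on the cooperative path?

IC: δ(1−δ^K)/(1−δ) ≥ (86−46)/(46−19) = 40/27.
With δ = 5/7: need 1 − δ^K ≥ 40/27·(1−5/7)/(5/7), i.e. δ^K ≤ 0.4074.
Since (5/7)^2 = 0.5102 and (5/7)^3 = 0.3644, the smallest such K is 3.

3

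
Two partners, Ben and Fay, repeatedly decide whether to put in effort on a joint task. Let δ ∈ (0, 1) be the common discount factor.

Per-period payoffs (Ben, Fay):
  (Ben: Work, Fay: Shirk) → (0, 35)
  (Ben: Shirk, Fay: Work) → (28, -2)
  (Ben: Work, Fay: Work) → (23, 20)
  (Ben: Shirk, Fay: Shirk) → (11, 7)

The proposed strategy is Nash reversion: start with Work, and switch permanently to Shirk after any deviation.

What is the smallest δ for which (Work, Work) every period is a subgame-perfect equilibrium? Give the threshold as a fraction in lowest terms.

15/28

Ben: cooperation gives 23 each period; deviation gives 28 once then 11 forever.
  23/(1−δ) ≥ 28 + 11δ/(1−δ) ⇒ δ ≥ 5/17.
Fay: cooperation gives 20 each period; deviation gives 35 once then 7 forever.
  δ ≥ 15/28.
Both must hold, so the binding constraint is Fay's: δ ≥ 15/28.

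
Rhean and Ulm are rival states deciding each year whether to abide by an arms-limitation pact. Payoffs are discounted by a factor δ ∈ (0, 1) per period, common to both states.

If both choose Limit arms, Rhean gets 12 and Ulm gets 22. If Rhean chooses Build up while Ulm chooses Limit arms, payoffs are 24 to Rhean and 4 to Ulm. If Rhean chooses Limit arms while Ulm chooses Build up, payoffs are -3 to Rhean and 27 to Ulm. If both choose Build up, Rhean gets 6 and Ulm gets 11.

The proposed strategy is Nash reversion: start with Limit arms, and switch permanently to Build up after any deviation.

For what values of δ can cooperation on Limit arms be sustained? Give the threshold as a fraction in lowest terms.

2/3

Rhean: cooperation gives 12 each period; deviation gives 24 once then 6 forever.
  12/(1−δ) ≥ 24 + 6δ/(1−δ) ⇒ δ ≥ 12/18 = 2/3.
Ulm: cooperation gives 22 each period; deviation gives 27 once then 11 forever.
  δ ≥ 5/16.
Both must hold, so the binding constraint is Rhean's: δ ≥ 2/3.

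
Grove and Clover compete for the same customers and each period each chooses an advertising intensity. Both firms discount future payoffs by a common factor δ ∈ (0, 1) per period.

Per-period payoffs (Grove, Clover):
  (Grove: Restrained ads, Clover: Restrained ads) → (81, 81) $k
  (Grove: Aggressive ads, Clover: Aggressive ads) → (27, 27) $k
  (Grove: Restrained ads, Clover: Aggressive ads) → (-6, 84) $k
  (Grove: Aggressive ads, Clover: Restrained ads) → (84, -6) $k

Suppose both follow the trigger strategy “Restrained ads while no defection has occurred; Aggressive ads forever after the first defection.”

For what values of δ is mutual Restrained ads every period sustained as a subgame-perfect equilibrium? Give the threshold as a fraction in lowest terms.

1/19

Cooperation forever yields 81 each period: 81/(1−δ).
Deviating yields 84 once, then 27 forever: 84 + 27δ/(1−δ).
No profitable deviation requires 81/(1−δ) ≥ 84 + 27δ/(1−δ).
Multiplying by (1−δ): 81 ≥ 84(1−δ) + 27δ = 84 − 57δ.
So 57δ ≥ 3, i.e. δ ≥ 3/57 = 1/19.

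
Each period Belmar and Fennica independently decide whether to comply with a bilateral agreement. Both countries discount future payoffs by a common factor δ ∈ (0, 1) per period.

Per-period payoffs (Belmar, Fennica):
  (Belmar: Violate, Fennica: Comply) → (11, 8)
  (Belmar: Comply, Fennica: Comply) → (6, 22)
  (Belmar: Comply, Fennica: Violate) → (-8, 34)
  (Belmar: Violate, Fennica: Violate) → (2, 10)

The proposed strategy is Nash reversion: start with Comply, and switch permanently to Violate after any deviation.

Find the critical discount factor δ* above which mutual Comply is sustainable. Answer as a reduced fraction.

5/9

For Belmar: deviation gain 11−6 = 5, per-period punishment loss 6−2 = 4. IC gives δ ≥ 5/9.
For Fennica: gain 12, loss 12 per period, so δ ≥ 12/24 = 1/2.
The tighter constraint is Belmar's, so cooperation needs δ ≥ 5/9.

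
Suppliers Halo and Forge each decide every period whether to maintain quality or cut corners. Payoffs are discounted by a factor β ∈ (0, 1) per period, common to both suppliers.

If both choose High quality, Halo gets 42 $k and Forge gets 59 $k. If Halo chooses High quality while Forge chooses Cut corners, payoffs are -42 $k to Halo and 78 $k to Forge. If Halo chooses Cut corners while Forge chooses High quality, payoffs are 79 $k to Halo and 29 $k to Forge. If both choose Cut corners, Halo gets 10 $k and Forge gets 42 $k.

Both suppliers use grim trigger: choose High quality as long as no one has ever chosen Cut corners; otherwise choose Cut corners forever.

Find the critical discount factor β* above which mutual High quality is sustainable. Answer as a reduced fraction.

37/69

Halo's threshold: (79−42)/(79−10) = 37/69.
Forge's threshold: (78−59)/(78−42) = 19/36.
37/69 > 19/36, so Halo binds and β* = 37/69.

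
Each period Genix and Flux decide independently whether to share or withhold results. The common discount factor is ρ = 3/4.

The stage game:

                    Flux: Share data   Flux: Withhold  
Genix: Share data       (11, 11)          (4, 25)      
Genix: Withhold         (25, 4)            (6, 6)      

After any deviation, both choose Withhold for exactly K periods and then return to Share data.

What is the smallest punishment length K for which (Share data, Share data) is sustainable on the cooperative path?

10

IC: ρ(1−ρ^K)/(1−ρ) ≥ (25−11)/(11−6) = 14/5.
With ρ = 3/4: need 1 − ρ^K ≥ 14/5·(1−3/4)/(3/4), i.e. ρ^K ≤ 0.0667.
Since (3/4)^9 = 0.0751 and (3/4)^10 = 0.0563, the smallest such K is 10.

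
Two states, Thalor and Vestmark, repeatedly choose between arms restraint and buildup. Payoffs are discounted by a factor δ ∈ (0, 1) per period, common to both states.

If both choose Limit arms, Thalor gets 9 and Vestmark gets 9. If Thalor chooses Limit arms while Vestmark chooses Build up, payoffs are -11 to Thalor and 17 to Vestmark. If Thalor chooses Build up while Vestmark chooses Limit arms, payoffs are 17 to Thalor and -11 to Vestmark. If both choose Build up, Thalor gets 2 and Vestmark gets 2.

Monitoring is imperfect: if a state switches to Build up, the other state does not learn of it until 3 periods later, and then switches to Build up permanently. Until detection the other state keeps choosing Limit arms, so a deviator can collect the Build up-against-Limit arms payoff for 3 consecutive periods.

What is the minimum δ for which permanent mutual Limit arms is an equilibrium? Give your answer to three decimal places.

The best deviation is to choose Build up for all 3 undetected periods, earning 17 each, then 2 forever once detected.
Deviation value: 17(1−δ^3)/(1−δ) + 2δ^3/(1−δ); cooperation value: 9/(1−δ).
IC: 9 ≥ 17(1−δ^3) + 2δ^3 = 17 − 15δ^3.
So δ^3 ≥ 8/15, giving δ ≥ (8/15)^(1/3) ≈ 0.811.

0.811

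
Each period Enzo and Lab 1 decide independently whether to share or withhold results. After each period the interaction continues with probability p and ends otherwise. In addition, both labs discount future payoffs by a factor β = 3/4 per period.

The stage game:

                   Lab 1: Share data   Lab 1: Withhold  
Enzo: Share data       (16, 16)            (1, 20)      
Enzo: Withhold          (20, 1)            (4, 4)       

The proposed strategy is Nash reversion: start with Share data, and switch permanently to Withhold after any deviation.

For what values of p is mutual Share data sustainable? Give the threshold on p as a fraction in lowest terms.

With continuation probability p and discount β, the effective per-period discount factor is βp.
Grim-trigger IC: βp ≥ (20−16)/(20−4) = 1/4.
So p ≥ (1/4)/(3/4) = 1/3.

1/3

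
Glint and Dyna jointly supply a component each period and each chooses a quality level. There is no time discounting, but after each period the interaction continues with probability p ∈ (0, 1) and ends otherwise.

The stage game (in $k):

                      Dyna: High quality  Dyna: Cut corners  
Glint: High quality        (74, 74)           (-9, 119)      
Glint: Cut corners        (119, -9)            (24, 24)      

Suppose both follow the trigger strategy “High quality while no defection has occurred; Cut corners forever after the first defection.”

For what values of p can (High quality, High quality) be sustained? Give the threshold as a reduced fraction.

Expected cooperation value is 74 + p·74 + p²·74 + … = 74/(1−p); deviation gives 119 + p·24/(1−p).
74 ≥ 119(1−p) + 24p ⇒ 95p ≥ 45 ⇒ p ≥ 45/95 = 9/19.

9/19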